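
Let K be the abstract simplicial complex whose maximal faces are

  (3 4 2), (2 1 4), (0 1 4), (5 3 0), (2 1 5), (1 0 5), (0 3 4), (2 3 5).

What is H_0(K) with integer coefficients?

Take the total order 0 < 1 < 2 < 3 < 4 < 5 on the vertex set. Then K (dimension 2) consists of the simplices:

  0-simplices (6): [0], [1], [2], [3], [4], [5]
  1-simplices (12): [0,1], [0,3], [0,4], [0,5], [1,2], [1,4], [1,5], [2,3], [2,4], [2,5], [3,4], [3,5]
  2-simplices (8): [0,1,4], [0,1,5], [0,3,4], [0,3,5], [1,2,4], [1,2,5], [2,3,4], [2,3,5]

giving chain groups C_0 ≅ Z^6, C_1 ≅ Z^12, C_2 ≅ Z^8.

The boundary map ∂_1: C_1 → C_0 maps an edge to its endpoints' difference, ∂[p,q] = q − p.
The resulting 6×12 matrix has rank 5, and its Smith normal form has invariant factors (1,1,1,1,1).

∂_2: C_2 → C_1 acts by ∂[p,q,r] = [q,r] − [p,r] + [p,q]. For instance
  ∂[2,3,4] = [3,4] − [2,4] + [2,3],
  ∂[0,1,5] = [1,5] − [0,5] + [0,1].
The resulting 12×8 matrix has rank 7, and its Smith normal form has invariant factors (1,1,1,1,1,1,1).

Reading off H_k = ker ∂_k / im ∂_{k+1}:

  H_0: rank C_0 − rank ∂_1 = 6 − 5 = 1, and the invariant factors of ∂_1 are all 1, so H_0 ≅ Z.

H_0 = Z.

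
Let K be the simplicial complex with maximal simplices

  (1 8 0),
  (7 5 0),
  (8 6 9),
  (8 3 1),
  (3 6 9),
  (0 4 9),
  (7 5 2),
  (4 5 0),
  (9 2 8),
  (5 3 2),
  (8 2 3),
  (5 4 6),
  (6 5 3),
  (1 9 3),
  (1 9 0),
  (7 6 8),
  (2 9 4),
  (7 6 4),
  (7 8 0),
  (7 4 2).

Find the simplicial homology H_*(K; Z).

H_0 ≅ Z,  H_1 ≅ Z ⊕ Z_2,  H_2 = 0.

K has 10 vertices, 30 edges, 20 triangles.
rank ∂_0 = 0, rank ∂_1 = 9 ⇒ b_0 = 10 − 0 − 9 = 1; all invariant factors of ∂_1 are 1 so no torsion. So H_0 ≅ Z.
rank ∂_1 = 9, rank ∂_2 = 20 ⇒ b_1 = 30 − 9 − 20 = 1; ∂_2 has invariant factor(s) [2] giving torsion. So H_1 ≅ Z ⊕ Z_2.
rank ∂_2 = 20, rank ∂_3 = 0 ⇒ b_2 = 20 − 20 − 0 = 0. So H_2 ≅ 0.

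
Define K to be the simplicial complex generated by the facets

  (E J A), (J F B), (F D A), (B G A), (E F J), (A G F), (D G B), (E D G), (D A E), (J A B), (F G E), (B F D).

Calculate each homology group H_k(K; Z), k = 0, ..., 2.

H_0 ≅ Z,  H_1 ≅ Z/2Z,  H_2 = 0.

K has 7 vertices, 18 edges, 12 triangles.
rank ∂_0 = 0, rank ∂_1 = 6 ⇒ b_0 = 7 − 0 − 6 = 1; all invariant factors of ∂_1 are 1 so no torsion. So H_0 ≅ Z.
rank ∂_1 = 6, rank ∂_2 = 12 ⇒ b_1 = 18 − 6 − 12 = 0; ∂_2 has invariant factor(s) [2] giving torsion. So H_1 ≅ Z/2Z.
rank ∂_2 = 12, rank ∂_3 = 0 ⇒ b_2 = 12 − 12 − 0 = 0. So H_2 ≅ 0.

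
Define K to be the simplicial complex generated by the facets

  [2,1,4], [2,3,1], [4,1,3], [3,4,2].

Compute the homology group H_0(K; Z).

Take the total order 1 < 2 < 3 < 4 on the vertex set. Then K (dimension 2) consists of the simplices:

  0-simplices (4): [1], [2], [3], [4]
  1-simplices (6): [1,2], [1,3], [1,4], [2,3], [2,4], [3,4]
  2-simplices (4): [1,2,3], [1,2,4], [1,3,4], [2,3,4]

Hence C_0 ≅ Z^4, C_1 ≅ Z^6, C_2 ≅ Z^4.

The boundary map ∂_1: C_1 → C_0 maps an edge to its endpoints' difference, ∂[p,q] = q − p.
The resulting 4×6 matrix has rank 3, and its Smith normal form has invariant factors (1,1,1).

∂_2: C_2 → C_1 acts by ∂[p,q,r] = [q,r] − [p,r] + [p,q]. For instance
  ∂[1,3,4] = [3,4] − [1,4] + [1,3],
  ∂[1,2,4] = [2,4] − [1,4] + [1,2].
The resulting 6×4 matrix has rank 3, and its Smith normal form has invariant factors (1,1,1).

From H_k ≅ ker(∂_k) / im(∂_{k+1}) we obtain:

  H_0: rank C_0 − rank ∂_1 = 4 − 3 = 1, and the invariant factors of ∂_1 are all 1, so H_0 = Z.

(K is a triangulation of the 2-sphere S^2.)

H_0 ≅ Z.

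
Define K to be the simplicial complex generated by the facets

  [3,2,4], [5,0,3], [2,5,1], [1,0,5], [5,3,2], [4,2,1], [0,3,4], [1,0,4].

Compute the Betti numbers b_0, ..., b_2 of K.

Order the vertices as 0 < 1 < 2 < 3 < 4 < 5. Listing each simplex with vertices in this order, K has dimension 2 with simplices:

  0-simplices (6): [0], [1], [2], [3], [4], [5]
  1-simplices (12): [0,1], [0,3], [0,4], [0,5], [1,2], [1,4], [1,5], [2,3], [2,4], [2,5], [3,4], [3,5]
  2-simplices (8): [0,1,4], [0,1,5], [0,3,4], [0,3,5], [1,2,4], [1,2,5], [2,3,4], [2,3,5]

Hence C_0 ≅ Z^6, C_1 ≅ Z^12, C_2 ≅ Z^8.

∂_1: C_1 → C_0 maps an edge to its endpoints' difference, ∂[p,q] = q − p.
As a 6×12 matrix over Z this has rank 5, with invariant factors (1,1,1,1,1).

The boundary map ∂_2: C_2 → C_1 acts by ∂[p,q,r] = [q,r] − [p,r] + [p,q]. For instance
  ∂[1,2,5] = [2,5] − [1,5] + [1,2],
  ∂[1,2,4] = [2,4] − [1,4] + [1,2].
As a 12×8 matrix over Z this has rank 7, with invariant factors (1,1,1,1,1,1,1).

Computing H_k = (kernel of ∂_k) / (image of ∂_{k+1}):

  H_0: rank C_0 − rank ∂_1 = 6 − 5 = 1, and the invariant factors of ∂_1 are all 1, so H_0 = Z.
  H_1: rank ker ∂_1 − rank ∂_2 = (12 − 5) − 7 = 0, and the invariant factors of ∂_2 are all 1, so H_1 = 0.
  H_2: rank ker ∂_2 − rank ∂_3 = (8 − 7) − 0 = 1, and there is no ∂_3, so H_2 = Z.

(K is a triangulation of the 2-sphere S^2.)

Hence the Betti numbers are b_0 = 1, b_1 = 0, b_2 = 1.

b_0 = 1, b_1 = 0, b_2 = 1.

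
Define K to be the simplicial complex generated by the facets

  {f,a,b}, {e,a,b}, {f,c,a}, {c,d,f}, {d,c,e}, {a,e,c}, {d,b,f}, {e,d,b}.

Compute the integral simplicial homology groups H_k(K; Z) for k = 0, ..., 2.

Take the total order a < b < c < d < e < f on the vertex set. Then K (dimension 2) consists of the simplices:

  0-simplices (6): a, b, c, d, e, f
  1-simplices (12): ab, ac, ae, af, bd, be, bf, cd, ce, cf, de, df
  2-simplices (8): abe, abf, ace, acf, bde, bdf, cde, cdf

giving chain groups C_0 ≅ Z^6, C_1 ≅ Z^12, C_2 ≅ Z^8.

∂_1: C_1 → C_0 is given by ∂[p,q] = [q] − [p]. For instance
  ∂ab = b − a.
The 6×12 boundary matrix has rank 5 and Smith normal form diag(1,1,1,1,1).

Boundary ∂_2: C_2 → C_1 sends each 2-simplex [p,q,r] to [q,r] − [p,r] + [p,q]. For instance
  ∂ace = ce − ae + ac,
  ∂acf = cf − af + ac.
This gives a 12×8 integer matrix of rank 7; reducing to Smith normal form yields diagonal entries (1,1,1,1,1,1,1).

Now H_k = ker ∂_k / im ∂_{k+1}, so:

  H_0: rank C_0 − rank ∂_1 = 6 − 5 = 1, and the invariant factors of ∂_1 are all 1, so H_0 = Z.
  H_1: rank ker ∂_1 − rank ∂_2 = (12 − 5) − 7 = 0, and the invariant factors of ∂_2 are all 1, so H_1 = 0.
  H_2: rank ker ∂_2 − rank ∂_3 = (8 − 7) − 0 = 1, and there is no ∂_3, so H_2 = Z.

H_0 = Z,  H_1 = 0,  H_2 = Z.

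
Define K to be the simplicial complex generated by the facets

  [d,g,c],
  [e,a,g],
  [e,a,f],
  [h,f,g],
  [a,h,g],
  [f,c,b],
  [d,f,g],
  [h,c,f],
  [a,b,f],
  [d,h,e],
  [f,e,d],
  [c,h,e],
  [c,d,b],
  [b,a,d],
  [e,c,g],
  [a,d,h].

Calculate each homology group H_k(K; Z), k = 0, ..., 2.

H_0 ≅ Z,  H_1 ≅ Z^2,  H_2 ≅ Z.

Fix the vertex order a < b < c < d < e < f < g < h and write every simplex with vertices in increasing order. Then dim K = 2 and the simplices of K are:

  0-simplices (8): a, b, c, d, e, f, g, h
  1-simplices (24): ab, ad, ae, af, ag, ah, bc, bd, bf, cd, ce, cf, cg, ch, de, df, dg, dh, ef, eg, eh, fg, fh, gh
  2-simplices (16): abd, abf, adh, aef, aeg, agh, bcd, bcf, cdg, ceg, ceh, cfh, def, deh, dfg, fgh

so the chain groups are C_0 ≅ Z^8, C_1 ≅ Z^24, C_2 ≅ Z^16.

∂_1: C_1 → C_0 sends each edge [p,q] (with p < q) to q − p. For instance
  ∂de = e − d.
The resulting 8×24 matrix has rank 7, and its Smith normal form has invariant factors (1,1,1,1,1,1,1).

∂_2: C_2 → C_1 acts by ∂[p,q,r] = [q,r] − [p,r] + [p,q]. For instance
  ∂dfg = fg − dg + df,
  ∂abf = bf − af + ab.
As a 24×16 matrix over Z this has rank 15, with invariant factors (1,1,1,1,1,1,1,1,1,1,1,1,1,1,1).

Now H_k = ker ∂_k / im ∂_{k+1}, so:

  H_0: rank C_0 − rank ∂_1 = 8 − 7 = 1, and the invariant factors of ∂_1 are all 1, so H_0 = Z.
  H_1: rank ker ∂_1 − rank ∂_2 = (24 − 7) − 15 = 2, and the invariant factors of ∂_2 are all 1, so H_1 = Z^2.
  H_2: rank ker ∂_2 − rank ∂_3 = (16 − 15) − 0 = 1, and there is no ∂_3, so H_2 = Z.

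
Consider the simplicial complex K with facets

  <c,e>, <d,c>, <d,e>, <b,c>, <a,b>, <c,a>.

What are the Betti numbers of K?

b_0 = 1, b_1 = 2.

Fix the vertex order a < b < c < d < e and write every simplex with vertices in increasing order. Then dim K = 1 and the simplices of K are:

  0-simplices (5): a, b, c, d, e
  1-simplices (6): ab, ac, bc, cd, ce, de

Hence C_0 ≅ Z^5, C_1 ≅ Z^6.

Boundary ∂_1: C_1 → C_0 maps an edge to its endpoints' difference, ∂[p,q] = q − p. For instance
  ∂cd = d − c.
The 5×6 boundary matrix has rank 4 and Smith normal form diag(1,1,1,1).

Reading off H_k = ker ∂_k / im ∂_{k+1}:

  H_0: rank C_0 − rank ∂_1 = 5 − 4 = 1, and the invariant factors of ∂_1 are all 1, so H_0 ≅ Z.
  H_1: rank ker ∂_1 − rank ∂_2 = (6 − 4) − 0 = 2, and there is no ∂_2, so H_1 ≅ Z^2.

As a check, the Euler characteristic is 5 − 6 = -1, which agrees with 1 − 2 = -1.

Hence the Betti numbers are b_0 = 1, b_1 = 2.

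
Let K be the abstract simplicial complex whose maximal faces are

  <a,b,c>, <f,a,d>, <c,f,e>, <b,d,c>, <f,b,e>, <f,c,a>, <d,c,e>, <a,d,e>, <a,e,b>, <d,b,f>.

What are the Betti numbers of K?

b_0 = 1, b_1 = 0, b_2 = 0.

Order the vertices as a < b < c < d < e < f. Listing each simplex with vertices in this order, K has dimension 2 with simplices:

  0-simplices (6): a, b, c, d, e, f
  1-simplices (15): ab, ac, ad, ae, af, bc, bd, be, bf, cd, ce, cf, de, df, ef
  2-simplices (10): abc, abe, acf, ade, adf, bcd, bdf, bef, cde, cef

giving chain groups C_0 ≅ Z^6, C_1 ≅ Z^15, C_2 ≅ Z^10.

The boundary map ∂_1: C_1 → C_0 sends each edge [p,q] (with p < q) to q − p.
The resulting 6×15 matrix has rank 5, and its Smith normal form has invariant factors (1,1,1,1,1).

The boundary map ∂_2: C_2 → C_1 sends each 2-simplex [p,q,r] to [q,r] − [p,r] + [p,q]. For instance
  ∂abc = bc − ac + ab,
  ∂bcd = cd − bd + bc.
This gives a 15×10 integer matrix of rank 10; reducing to Smith normal form yields diagonal entries (1,1,1,1,1,1,1,1,1,2).

Reading off H_k = ker ∂_k / im ∂_{k+1}:

  H_0: rank C_0 − rank ∂_1 = 6 − 5 = 1, and the invariant factors of ∂_1 are all 1, so H_0 ≅ Z.
  H_1: rank ker ∂_1 − rank ∂_2 = (15 − 5) − 10 = 0, and ∂_2 has invariant factor 2 > 1, so H_1 ≅ Z/2.
  H_2: rank ker ∂_2 − rank ∂_3 = (10 − 10) − 0 = 0, and there is no ∂_3, so H_2 ≅ 0.

Hence the Betti numbers are b_0 = 1, b_1 = 0, b_2 = 0.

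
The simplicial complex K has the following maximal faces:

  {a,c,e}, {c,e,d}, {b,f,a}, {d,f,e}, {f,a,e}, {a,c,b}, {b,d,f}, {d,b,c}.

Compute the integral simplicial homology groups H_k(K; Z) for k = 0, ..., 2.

K has 6 vertices, 12 edges, 8 triangles.
rank ∂_0 = 0, rank ∂_1 = 5 ⇒ b_0 = 6 − 0 − 5 = 1; all invariant factors of ∂_1 are 1 so no torsion. So H_0 ≅ Z.
rank ∂_1 = 5, rank ∂_2 = 7 ⇒ b_1 = 12 − 5 − 7 = 0; all invariant factors of ∂_2 are 1 so no torsion. So H_1 ≅ 0.
rank ∂_2 = 7, rank ∂_3 = 0 ⇒ b_2 = 8 − 7 − 0 = 1. So H_2 ≅ Z.

H_0 ≅ Z,  H_1 = 0,  H_2 ≅ Z.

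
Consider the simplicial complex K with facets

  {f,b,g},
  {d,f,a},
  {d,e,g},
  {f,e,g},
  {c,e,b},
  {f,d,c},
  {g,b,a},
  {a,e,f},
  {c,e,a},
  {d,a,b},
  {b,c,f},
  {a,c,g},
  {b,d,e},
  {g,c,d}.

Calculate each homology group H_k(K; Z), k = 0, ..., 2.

H_0 = Z,  H_1 = Z^2,  H_2 = Z.

We work with the vertex ordering a < b < c < d < e < f < g. The simplices of K, each written with vertices in increasing order, are:

  0-simplices (7): a, b, c, d, e, f, g
  1-simplices (21): ab, ac, ad, ae, af, ag, bc, bd, be, bf, bg, cd, ce, cf, cg, de, df, dg, ef, eg, fg
  2-simplices (14): abd, abg, ace, acg, adf, aef, bce, bcf, bde, bfg, cdf, cdg, deg, efg

so the chain groups are C_0 ≅ Z^7, C_1 ≅ Z^21, C_2 ≅ Z^14.

The boundary map ∂_1: C_1 → C_0 sends each edge [p,q] (with p < q) to q − p. For instance
  ∂bd = d − b.
This gives a 7×21 integer matrix of rank 6; reducing to Smith normal form yields diagonal entries (1,1,1,1,1,1).

Boundary ∂_2: C_2 → C_1 maps a triangle to the signed sum of its edges. For instance
  ∂bcf = cf − bf + bc,
  ∂ace = ce − ae + ac.
The 21×14 boundary matrix has rank 13 and Smith normal form diag(1,1,1,1,1,1,1,1,1,1,1,1,1).

From H_k ≅ ker(∂_k) / im(∂_{k+1}) we obtain:

  H_0: rank C_0 − rank ∂_1 = 7 − 6 = 1, and the invariant factors of ∂_1 are all 1, so H_0 = Z.
  H_1: rank ker ∂_1 − rank ∂_2 = (21 − 6) − 13 = 2, and the invariant factors of ∂_2 are all 1, so H_1 = Z^2.
  H_2: rank ker ∂_2 − rank ∂_3 = (14 − 13) − 0 = 1, and there is no ∂_3, so H_2 = Z.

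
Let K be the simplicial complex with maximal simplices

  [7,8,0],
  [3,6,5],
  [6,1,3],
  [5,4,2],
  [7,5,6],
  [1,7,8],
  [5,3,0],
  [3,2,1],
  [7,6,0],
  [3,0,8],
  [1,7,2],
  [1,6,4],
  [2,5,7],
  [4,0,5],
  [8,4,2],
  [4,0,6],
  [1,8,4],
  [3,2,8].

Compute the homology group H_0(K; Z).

Order the vertices as 0 < 1 < 2 < 3 < 4 < 5 < 6 < 7 < 8. Listing each simplex with vertices in this order, K has dimension 2 with simplices:

  0-simplices (9): [0], [1], [2], [3], [4], [5], [6], [7], [8]
  1-simplices (27): (27 of them)
  2-simplices (18): [0,3,5], [0,3,8], [0,4,5], [0,4,6], [0,6,7], [0,7,8], [1,2,3], [1,2,7], [1,3,6], [1,4,6], [1,4,8], [1,7,8], [2,3,8], [2,4,5], [2,4,8], [2,5,7], [3,5,6], [5,6,7]

so the chain groups are C_0 ≅ Z^9, C_1 ≅ Z^27, C_2 ≅ Z^18.

∂_1: C_1 → C_0 sends each edge [p,q] (with p < q) to q − p. For instance
  ∂[7,8] = [8] − [7].
The 9×27 boundary matrix has rank 8 and Smith normal form diag(1,1,1,1,1,1,1,1).

Boundary ∂_2: C_2 → C_1 maps a triangle to the signed sum of its edges. For instance
  ∂[0,3,5] = [3,5] − [0,5] + [0,3],
  ∂[3,5,6] = [5,6] − [3,6] + [3,5].
The resulting 27×18 matrix has rank 18, and its Smith normal form has invariant factors (1,1,1,1,1,1,1,1,1,1,1,1,1,1,1,1,1,2).

Reading off H_k = ker ∂_k / im ∂_{k+1}:

  H_0: rank C_0 − rank ∂_1 = 9 − 8 = 1, and the invariant factors of ∂_1 are all 1, so H_0 = Z.

H_0 ≅ Z.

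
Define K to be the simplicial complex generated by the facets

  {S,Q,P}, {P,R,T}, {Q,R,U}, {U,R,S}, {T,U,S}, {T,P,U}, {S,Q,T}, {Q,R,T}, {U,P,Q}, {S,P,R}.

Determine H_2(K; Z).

H_2 ≅ 0.

K has 6 vertices, 15 edges, 10 triangles.
rank ∂_2 = 10, rank ∂_3 = 0 ⇒ b_2 = 10 − 10 − 0 = 0. So H_2 = 0.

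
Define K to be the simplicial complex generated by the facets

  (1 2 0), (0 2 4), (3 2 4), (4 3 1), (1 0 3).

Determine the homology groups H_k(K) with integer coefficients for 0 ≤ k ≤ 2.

H_0 = Z,  H_1 = Z,  H_2 = 0.

Take the total order 0 < 1 < 2 < 3 < 4 on the vertex set. Then K (dimension 2) consists of the simplices:

  0-simplices (5): [0], [1], [2], [3], [4]
  1-simplices (10): [0,1], [0,2], [0,3], [0,4], [1,2], [1,3], [1,4], [2,3], [2,4], [3,4]
  2-simplices (5): [0,1,2], [0,1,3], [0,2,4], [1,3,4], [2,3,4]

so the chain groups are C_0 ≅ Z^5, C_1 ≅ Z^10, C_2 ≅ Z^5.

The boundary map ∂_1: C_1 → C_0 maps an edge to its endpoints' difference, ∂[p,q] = q − p.
The 5×10 boundary matrix has rank 4 and Smith normal form diag(1,1,1,1).

The boundary map ∂_2: C_2 → C_1 sends each 2-simplex [p,q,r] to [q,r] − [p,r] + [p,q]. For instance
  ∂[0,2,4] = [2,4] − [0,4] + [0,2],
  ∂[0,1,2] = [1,2] − [0,2] + [0,1].
As a 10×5 matrix over Z this has rank 5, with invariant factors (1,1,1,1,1).

Computing H_k = (kernel of ∂_k) / (image of ∂_{k+1}):

  H_0: rank C_0 − rank ∂_1 = 5 − 4 = 1, and the invariant factors of ∂_1 are all 1, so H_0 = Z.
  H_1: rank ker ∂_1 − rank ∂_2 = (10 − 4) − 5 = 1, and the invariant factors of ∂_2 are all 1, so H_1 = Z.
  H_2: rank ker ∂_2 − rank ∂_3 = (5 − 5) − 0 = 0, and there is no ∂_3, so H_2 = 0.

As a check, the Euler characteristic is 5 − 10 + 5 = 0, which agrees with 1 − 1 + 0 = 0.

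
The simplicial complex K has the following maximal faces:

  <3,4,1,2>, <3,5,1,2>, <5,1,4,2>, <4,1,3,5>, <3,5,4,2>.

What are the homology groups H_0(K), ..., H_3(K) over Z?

We work with the vertex ordering 1 < 2 < 3 < 4 < 5. The simplices of K, each written with vertices in increasing order, are:

  0-simplices (5): [1], [2], [3], [4], [5]
  1-simplices (10): [1,2], [1,3], [1,4], [1,5], [2,3], [2,4], [2,5], [3,4], [3,5], [4,5]
  2-simplices (10): [1,2,3], [1,2,4], [1,2,5], [1,3,4], [1,3,5], [1,4,5], [2,3,4], [2,3,5], [2,4,5], [3,4,5]
  3-simplices (5): [1,2,3,4], [1,2,3,5], [1,2,4,5], [1,3,4,5], [2,3,4,5]

Hence C_0 ≅ Z^5, C_1 ≅ Z^10, C_2 ≅ Z^10, C_3 ≅ Z^5.

Boundary ∂_1: C_1 → C_0 sends each edge [p,q] (with p < q) to q − p. For instance
  ∂[2,3] = [3] − [2].
The 5×10 boundary matrix has rank 4 and Smith normal form diag(1,1,1,1).

∂_2: C_2 → C_1 maps a triangle to the signed sum of its edges. For instance
  ∂[3,4,5] = [4,5] − [3,5] + [3,4],
  ∂[2,3,5] = [3,5] − [2,5] + [2,3].
The 10×10 boundary matrix has rank 6 and Smith normal form diag(1,1,1,1,1,1).

Boundary ∂_3: C_3 → C_2 sends each 3-simplex σ to the alternating sum Σ_i (−1)^i (σ with its i-th vertex removed). For instance
  ∂[1,2,4,5] = [2,4,5] − [1,4,5] + [1,2,5] − [1,2,4],
  ∂[1,2,3,4] = [2,3,4] − [1,3,4] + [1,2,4] − [1,2,3].
The resulting 10×5 matrix has rank 4, and its Smith normal form has invariant factors (1,1,1,1).

From H_k ≅ ker(∂_k) / im(∂_{k+1}) we obtain:

  H_0: rank C_0 − rank ∂_1 = 5 − 4 = 1, and the invariant factors of ∂_1 are all 1, so H_0 = Z.
  H_1: rank ker ∂_1 − rank ∂_2 = (10 − 4) − 6 = 0, and the invariant factors of ∂_2 are all 1, so H_1 = 0.
  H_2: rank ker ∂_2 − rank ∂_3 = (10 − 6) − 4 = 0, and the invariant factors of ∂_3 are all 1, so H_2 = 0.
  H_3: rank ker ∂_3 − rank ∂_4 = (5 − 4) − 0 = 1, and there is no ∂_4, so H_3 = Z.

(K is a triangulation of the 3-sphere S^3.)

H_0 ≅ Z,  H_1 = 0,  H_2 = 0,  H_3 ≅ Z.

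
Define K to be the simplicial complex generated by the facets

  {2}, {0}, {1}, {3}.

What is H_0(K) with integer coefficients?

H_0 = Z^4.

Order the vertices as 0 < 1 < 2 < 3. Listing each simplex with vertices in this order, K has dimension 0 with simplices:

  0-simplices (4): [0], [1], [2], [3]

Hence C_0 ≅ Z^4.

Reading off H_k = ker ∂_k / im ∂_{k+1}:

  H_0: rank C_0 − rank ∂_1 = 4 − 0 = 4, and there is no ∂_1, so H_0 = Z^4.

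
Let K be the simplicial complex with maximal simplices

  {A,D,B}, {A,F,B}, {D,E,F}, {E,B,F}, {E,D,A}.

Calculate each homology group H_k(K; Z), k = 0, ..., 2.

Order the vertices as A < B < D < E < F. Listing each simplex with vertices in this order, K has dimension 2 with simplices:

  0-simplices (5): A, B, D, E, F
  1-simplices (10): AB, AD, AE, AF, BD, BE, BF, DE, DF, EF
  2-simplices (5): ABD, ABF, ADE, BEF, DEF

Hence C_0 ≅ Z^5, C_1 ≅ Z^10, C_2 ≅ Z^5.

Boundary ∂_1: C_1 → C_0 is given by ∂[p,q] = [q] − [p]. For instance
  ∂BE = E − B.
The 5×10 boundary matrix has rank 4 and Smith normal form diag(1,1,1,1).

Boundary ∂_2: C_2 → C_1 acts by ∂[p,q,r] = [q,r] − [p,r] + [p,q]. For instance
  ∂DEF = EF − DF + DE,
  ∂ADE = DE − AE + AD.
The resulting 10×5 matrix has rank 5, and its Smith normal form has invariant factors (1,1,1,1,1).

Reading off H_k = ker ∂_k / im ∂_{k+1}:

  H_0: rank C_0 − rank ∂_1 = 5 − 4 = 1, and the invariant factors of ∂_1 are all 1, so H_0 = Z.
  H_1: rank ker ∂_1 − rank ∂_2 = (10 − 4) − 5 = 1, and the invariant factors of ∂_2 are all 1, so H_1 = Z.
  H_2: rank ker ∂_2 − rank ∂_3 = (5 − 5) − 0 = 0, and there is no ∂_3, so H_2 = 0.

(K is a triangulation of the Möbius band.)

H_0 ≅ Z,  H_1 ≅ Z,  H_2 = 0.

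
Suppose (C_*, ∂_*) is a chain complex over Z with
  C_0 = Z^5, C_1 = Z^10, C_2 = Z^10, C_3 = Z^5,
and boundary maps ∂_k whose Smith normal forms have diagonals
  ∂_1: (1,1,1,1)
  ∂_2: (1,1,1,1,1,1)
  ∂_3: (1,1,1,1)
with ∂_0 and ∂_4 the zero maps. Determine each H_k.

H_0 ≅ Z,  H_1 = 0,  H_2 = 0,  H_3 ≅ Z.

H_0: b_0 = 5 − 0 − 4 = 1; torsion from ∂_1 factors > 1: none. So H_0 ≅ Z.
H_1: b_1 = 10 − 4 − 6 = 0; torsion from ∂_2 factors > 1: none. So H_1 ≅ 0.
H_2: b_2 = 10 − 6 − 4 = 0; torsion from ∂_3 factors > 1: none. So H_2 ≅ 0.
H_3: b_3 = 5 − 4 − 0 = 1; torsion from ∂_4 factors > 1: none. So H_3 ≅ Z.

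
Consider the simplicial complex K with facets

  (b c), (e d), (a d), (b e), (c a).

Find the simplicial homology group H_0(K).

Order the vertices as a < b < c < d < e. Listing each simplex with vertices in this order, K has dimension 1 with simplices:

  0-simplices (5): a, b, c, d, e
  1-simplices (5): ac, ad, bc, be, de

giving chain groups C_0 ≅ Z^5, C_1 ≅ Z^5.

The boundary map ∂_1: C_1 → C_0 is given by ∂[p,q] = [q] − [p].
This gives a 5×5 integer matrix of rank 4; reducing to Smith normal form yields diagonal entries (1,1,1,1).

From H_k ≅ ker(∂_k) / im(∂_{k+1}) we obtain:

  H_0: rank C_0 − rank ∂_1 = 5 − 4 = 1, and the invariant factors of ∂_1 are all 1, so H_0 = Z.

(K is a triangulation of the circle S^1.)

H_0 ≅ Z.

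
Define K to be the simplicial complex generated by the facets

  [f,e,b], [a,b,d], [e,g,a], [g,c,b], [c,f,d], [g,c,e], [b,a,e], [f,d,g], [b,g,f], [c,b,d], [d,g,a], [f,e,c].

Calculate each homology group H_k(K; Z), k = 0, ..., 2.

We work with the vertex ordering a < b < c < d < e < f < g. The simplices of K, each written with vertices in increasing order, are:

  0-simplices (7): a, b, c, d, e, f, g
  1-simplices (18): ab, ad, ae, ag, bc, bd, be, bf, bg, cd, ce, cf, cg, df, dg, ef, eg, fg
  2-simplices (12): abd, abe, adg, aeg, bcd, bcg, bef, bfg, cdf, cef, ceg, dfg

giving chain groups C_0 ≅ Z^7, C_1 ≅ Z^18, C_2 ≅ Z^12.

Boundary ∂_1: C_1 → C_0 sends each edge [p,q] (with p < q) to q − p.
The 7×18 boundary matrix has rank 6 and Smith normal form diag(1,1,1,1,1,1).

The boundary map ∂_2: C_2 → C_1 acts by ∂[p,q,r] = [q,r] − [p,r] + [p,q]. For instance
  ∂abe = be − ae + ab,
  ∂dfg = fg − dg + df.
The resulting 18×12 matrix has rank 12, and its Smith normal form has invariant factors (1,1,1,1,1,1,1,1,1,1,1,2).

Reading off H_k = ker ∂_k / im ∂_{k+1}:

  H_0: rank C_0 − rank ∂_1 = 7 − 6 = 1, and the invariant factors of ∂_1 are all 1, so H_0 ≅ Z.
  H_1: rank ker ∂_1 − rank ∂_2 = (18 − 6) − 12 = 0, and ∂_2 has invariant factor 2 > 1, so H_1 ≅ Z/2Z.
  H_2: rank ker ∂_2 − rank ∂_3 = (12 − 12) − 0 = 0, and there is no ∂_3, so H_2 ≅ 0.

(K is a triangulation of the real projective plane RP^2.)

H_0 = Z,  H_1 = Z/2Z,  H_2 = 0.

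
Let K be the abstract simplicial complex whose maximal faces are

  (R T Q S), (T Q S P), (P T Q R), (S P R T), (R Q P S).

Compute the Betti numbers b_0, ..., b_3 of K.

Order the vertices as P < Q < R < S < T. Listing each simplex with vertices in this order, K has dimension 3 with simplices:

  0-simplices (5): P, Q, R, S, T
  1-simplices (10): PQ, PR, PS, PT, QR, QS, QT, RS, RT, ST
  2-simplices (10): PQR, PQS, PQT, PRS, PRT, PST, QRS, QRT, QST, RST
  3-simplices (5): PQRS, PQRT, PQST, PRST, QRST

so the chain groups are C_0 ≅ Z^5, C_1 ≅ Z^10, C_2 ≅ Z^10, C_3 ≅ Z^5.

The boundary map ∂_1: C_1 → C_0 maps an edge to its endpoints' difference, ∂[p,q] = q − p.
The 5×10 boundary matrix has rank 4 and Smith normal form diag(1,1,1,1).

Boundary ∂_2: C_2 → C_1 acts by ∂[p,q,r] = [q,r] − [p,r] + [p,q]. For instance
  ∂PRS = RS − PS + PR,
  ∂QRT = RT − QT + QR.
As a 10×10 matrix over Z this has rank 6, with invariant factors (1,1,1,1,1,1).

∂_3: C_3 → C_2 sends each 3-simplex σ to the alternating sum Σ_i (−1)^i (σ with its i-th vertex removed). For instance
  ∂PQST = QST − PST + PQT − PQS,
  ∂PQRS = QRS − PRS + PQS − PQR.
The resulting 10×5 matrix has rank 4, and its Smith normal form has invariant factors (1,1,1,1).

Now H_k = ker ∂_k / im ∂_{k+1}, so:

  H_0: rank C_0 − rank ∂_1 = 5 − 4 = 1, and the invariant factors of ∂_1 are all 1, so H_0 ≅ Z.
  H_1: rank ker ∂_1 − rank ∂_2 = (10 − 4) − 6 = 0, and the invariant factors of ∂_2 are all 1, so H_1 ≅ 0.
  H_2: rank ker ∂_2 − rank ∂_3 = (10 − 6) − 4 = 0, and the invariant factors of ∂_3 are all 1, so H_2 ≅ 0.
  H_3: rank ker ∂_3 − rank ∂_4 = (5 − 4) − 0 = 1, and there is no ∂_4, so H_3 ≅ Z.

As a check, the Euler characteristic is 5 − 10 + 10 − 5 = 0, which agrees with 1 − 0 + 0 − 1 = 0.

Hence the Betti numbers are b_0 = 1, b_1 = 0, b_2 = 0, b_3 = 1.

b_0 = 1, b_1 = 0, b_2 = 0, b_3 = 1.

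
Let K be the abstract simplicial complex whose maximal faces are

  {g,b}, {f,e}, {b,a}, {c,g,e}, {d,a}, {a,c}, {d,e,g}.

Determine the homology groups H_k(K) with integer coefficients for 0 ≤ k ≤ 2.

H_0 ≅ Z,  H_1 ≅ Z^2,  H_2 = 0.

We work with the vertex ordering a < b < c < d < e < f < g. The simplices of K, each written with vertices in increasing order, are:

  0-simplices (7): a, b, c, d, e, f, g
  1-simplices (10): ab, ac, ad, bg, ce, cg, de, dg, ef, eg
  2-simplices (2): ceg, deg

so the chain groups are C_0 ≅ Z^7, C_1 ≅ Z^10, C_2 ≅ Z^2.

∂_1: C_1 → C_0 is given by ∂[p,q] = [q] − [p]. For instance
  ∂cg = g − c.
This gives a 7×10 integer matrix of rank 6; reducing to Smith normal form yields diagonal entries (1,1,1,1,1,1).

The boundary map ∂_2: C_2 → C_1 acts by ∂[p,q,r] = [q,r] − [p,r] + [p,q]. For instance
  ∂ceg = eg − cg + ce,
  ∂deg = eg − dg + de.
As a 10×2 matrix over Z this has rank 2, with invariant factors (1,1).

Now H_k = ker ∂_k / im ∂_{k+1}, so:

  H_0: rank C_0 − rank ∂_1 = 7 − 6 = 1, and the invariant factors of ∂_1 are all 1, so H_0 = Z.
  H_1: rank ker ∂_1 − rank ∂_2 = (10 − 6) − 2 = 2, and the invariant factors of ∂_2 are all 1, so H_1 = Z^2.
  H_2: rank ker ∂_2 − rank ∂_3 = (2 − 2) − 0 = 0, and there is no ∂_3, so H_2 = 0.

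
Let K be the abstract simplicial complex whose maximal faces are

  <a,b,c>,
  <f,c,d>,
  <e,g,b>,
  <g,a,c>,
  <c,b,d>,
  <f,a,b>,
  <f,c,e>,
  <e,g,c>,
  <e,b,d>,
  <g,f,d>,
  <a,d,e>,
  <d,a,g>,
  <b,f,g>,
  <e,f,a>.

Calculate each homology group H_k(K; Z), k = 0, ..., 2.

H_0 = Z,  H_1 = Z^2,  H_2 = Z.

Fix the vertex order a < b < c < d < e < f < g and write every simplex with vertices in increasing order. Then dim K = 2 and the simplices of K are:

  0-simplices (7): a, b, c, d, e, f, g
  1-simplices (21): ab, ac, ad, ae, af, ag, bc, bd, be, bf, bg, cd, ce, cf, cg, de, df, dg, ef, eg, fg
  2-simplices (14): abc, abf, acg, ade, adg, aef, bcd, bde, beg, bfg, cdf, cef, ceg, dfg

so the chain groups are C_0 ≅ Z^7, C_1 ≅ Z^21, C_2 ≅ Z^14.

Boundary ∂_1: C_1 → C_0 sends each edge [p,q] (with p < q) to q − p.
As a 7×21 matrix over Z this has rank 6, with invariant factors (1,1,1,1,1,1).

∂_2: C_2 → C_1 sends each 2-simplex [p,q,r] to [q,r] − [p,r] + [p,q]. For instance
  ∂dfg = fg − dg + df,
  ∂ade = de − ae + ad.
The 21×14 boundary matrix has rank 13 and Smith normal form diag(1,1,1,1,1,1,1,1,1,1,1,1,1).

Now H_k = ker ∂_k / im ∂_{k+1}, so:

  H_0: rank C_0 − rank ∂_1 = 7 − 6 = 1, and the invariant factors of ∂_1 are all 1, so H_0 ≅ Z.
  H_1: rank ker ∂_1 − rank ∂_2 = (21 − 6) − 13 = 2, and the invariant factors of ∂_2 are all 1, so H_1 ≅ Z^2.
  H_2: rank ker ∂_2 − rank ∂_3 = (14 − 13) − 0 = 1, and there is no ∂_3, so H_2 ≅ Z.

(K is a triangulation of the torus T^2.)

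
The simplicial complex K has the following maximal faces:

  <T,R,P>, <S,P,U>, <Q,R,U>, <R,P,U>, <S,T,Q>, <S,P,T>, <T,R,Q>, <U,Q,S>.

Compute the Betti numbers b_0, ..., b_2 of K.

Fix the vertex order P < Q < R < S < T < U and write every simplex with vertices in increasing order. Then dim K = 2 and the simplices of K are:

  0-simplices (6): P, Q, R, S, T, U
  1-simplices (12): PR, PS, PT, PU, QR, QS, QT, QU, RT, RU, ST, SU
  2-simplices (8): PRT, PRU, PST, PSU, QRT, QRU, QST, QSU

Hence C_0 ≅ Z^6, C_1 ≅ Z^12, C_2 ≅ Z^8.

∂_1: C_1 → C_0 sends each edge [p,q] (with p < q) to q − p.
This gives a 6×12 integer matrix of rank 5; reducing to Smith normal form yields diagonal entries (1,1,1,1,1).

∂_2: C_2 → C_1 acts by ∂[p,q,r] = [q,r] − [p,r] + [p,q]. For instance
  ∂PSU = SU − PU + PS,
  ∂PRU = RU − PU + PR.
This gives a 12×8 integer matrix of rank 7; reducing to Smith normal form yields diagonal entries (1,1,1,1,1,1,1).

From H_k ≅ ker(∂_k) / im(∂_{k+1}) we obtain:

  H_0: rank C_0 − rank ∂_1 = 6 − 5 = 1, and the invariant factors of ∂_1 are all 1, so H_0 ≅ Z.
  H_1: rank ker ∂_1 − rank ∂_2 = (12 − 5) − 7 = 0, and the invariant factors of ∂_2 are all 1, so H_1 ≅ 0.
  H_2: rank ker ∂_2 − rank ∂_3 = (8 − 7) − 0 = 1, and there is no ∂_3, so H_2 ≅ Z.

(K is a triangulation of the 2-sphere S^2.)

Hence the Betti numbers are b_0 = 1, b_1 = 0, b_2 = 1.

b_0 = 1, b_1 = 0, b_2 = 1.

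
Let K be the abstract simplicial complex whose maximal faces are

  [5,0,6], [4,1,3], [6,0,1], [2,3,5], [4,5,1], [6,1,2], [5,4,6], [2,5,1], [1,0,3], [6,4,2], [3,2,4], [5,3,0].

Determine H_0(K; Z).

H_0 ≅ Z.

We work with the vertex ordering 0 < 1 < 2 < 3 < 4 < 5 < 6. The simplices of K, each written with vertices in increasing order, are:

  0-simplices (7): [0], [1], [2], [3], [4], [5], [6]
  1-simplices (18): [0,1], [0,3], [0,5], [0,6], [1,2], [1,3], [1,4], [1,5], [1,6], [2,3], [2,4], [2,5], [2,6], [3,4], [3,5], [4,5], [4,6], [5,6]
  2-simplices (12): [0,1,3], [0,1,6], [0,3,5], [0,5,6], [1,2,5], [1,2,6], [1,3,4], [1,4,5], [2,3,4], [2,3,5], [2,4,6], [4,5,6]

so the chain groups are C_0 ≅ Z^7, C_1 ≅ Z^18, C_2 ≅ Z^12.

∂_1: C_1 → C_0 is given by ∂[p,q] = [q] − [p]. For instance
  ∂[2,5] = [5] − [2].
The 7×18 boundary matrix has rank 6 and Smith normal form diag(1,1,1,1,1,1).

The boundary map ∂_2: C_2 → C_1 acts by ∂[p,q,r] = [q,r] − [p,r] + [p,q]. For instance
  ∂[0,1,3] = [1,3] − [0,3] + [0,1],
  ∂[4,5,6] = [5,6] − [4,6] + [4,5].
The resulting 18×12 matrix has rank 12, and its Smith normal form has invariant factors (1,1,1,1,1,1,1,1,1,1,1,2).

Reading off H_k = ker ∂_k / im ∂_{k+1}:

  H_0: rank C_0 − rank ∂_1 = 7 − 6 = 1, and the invariant factors of ∂_1 are all 1, so H_0 ≅ Z.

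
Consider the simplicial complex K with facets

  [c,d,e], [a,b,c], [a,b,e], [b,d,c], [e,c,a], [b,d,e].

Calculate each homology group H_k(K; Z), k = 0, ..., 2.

H_0 = Z,  H_1 = 0,  H_2 = Z.

Order the vertices as a < b < c < d < e. Listing each simplex with vertices in this order, K has dimension 2 with simplices:

  0-simplices (5): a, b, c, d, e
  1-simplices (9): ab, ac, ae, bc, bd, be, cd, ce, de
  2-simplices (6): abc, abe, ace, bcd, bde, cde

so the chain groups are C_0 ≅ Z^5, C_1 ≅ Z^9, C_2 ≅ Z^6.

Boundary ∂_1: C_1 → C_0 is given by ∂[p,q] = [q] − [p]. For instance
  ∂ce = e − c.
The resulting 5×9 matrix has rank 4, and its Smith normal form has invariant factors (1,1,1,1).

Boundary ∂_2: C_2 → C_1 acts by ∂[p,q,r] = [q,r] − [p,r] + [p,q]. For instance
  ∂cde = de − ce + cd,
  ∂bcd = cd − bd + bc.
The resulting 9×6 matrix has rank 5, and its Smith normal form has invariant factors (1,1,1,1,1).

From H_k ≅ ker(∂_k) / im(∂_{k+1}) we obtain:

  H_0: rank C_0 − rank ∂_1 = 5 − 4 = 1, and the invariant factors of ∂_1 are all 1, so H_0 ≅ Z.
  H_1: rank ker ∂_1 − rank ∂_2 = (9 − 4) − 5 = 0, and the invariant factors of ∂_2 are all 1, so H_1 ≅ 0.
  H_2: rank ker ∂_2 − rank ∂_3 = (6 − 5) − 0 = 1, and there is no ∂_3, so H_2 ≅ Z.

As a check, the Euler characteristic is 5 − 9 + 6 = 2, which agrees with 1 − 0 + 1 = 2.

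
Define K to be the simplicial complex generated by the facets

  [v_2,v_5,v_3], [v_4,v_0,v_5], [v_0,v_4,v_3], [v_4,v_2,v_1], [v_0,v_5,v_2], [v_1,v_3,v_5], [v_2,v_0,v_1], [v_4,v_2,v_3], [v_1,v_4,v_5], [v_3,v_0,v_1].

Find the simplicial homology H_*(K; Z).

Take the total order v_0 < v_1 < v_2 < v_3 < v_4 < v_5 on the vertex set. Then K (dimension 2) consists of the simplices:

  0-simplices (6): [v_0], [v_1], [v_2], [v_3], [v_4], [v_5]
  1-simplices (15): (15 of them)
  2-simplices (10): [v_0,v_1,v_2], [v_0,v_1,v_3], [v_0,v_2,v_5], [v_0,v_3,v_4], [v_0,v_4,v_5], [v_1,v_2,v_4], [v_1,v_3,v_5], [v_1,v_4,v_5], [v_2,v_3,v_4], [v_2,v_3,v_5]

Hence C_0 ≅ Z^6, C_1 ≅ Z^15, C_2 ≅ Z^10.

The boundary map ∂_1: C_1 → C_0 maps an edge to its endpoints' difference, ∂[p,q] = q − p.
As a 6×15 matrix over Z this has rank 5, with invariant factors (1,1,1,1,1).

The boundary map ∂_2: C_2 → C_1 maps a triangle to the signed sum of its edges. For instance
  ∂[v_0,v_2,v_5] = [v_2,v_5] − [v_0,v_5] + [v_0,v_2],
  ∂[v_0,v_4,v_5] = [v_4,v_5] − [v_0,v_5] + [v_0,v_4].
As a 15×10 matrix over Z this has rank 10, with invariant factors (1,1,1,1,1,1,1,1,1,2).

From H_k ≅ ker(∂_k) / im(∂_{k+1}) we obtain:

  H_0: rank C_0 − rank ∂_1 = 6 − 5 = 1, and the invariant factors of ∂_1 are all 1, so H_0 = Z.
  H_1: rank ker ∂_1 − rank ∂_2 = (15 − 5) − 10 = 0, and ∂_2 has invariant factor 2 > 1, so H_1 = Z/2.
  H_2: rank ker ∂_2 − rank ∂_3 = (10 − 10) − 0 = 0, and there is no ∂_3, so H_2 = 0.

As a check, the Euler characteristic is 6 − 15 + 10 = 1, which agrees with 1 − 0 + 0 = 1.

H_0 = Z,  H_1 = Z/2,  H_2 = 0.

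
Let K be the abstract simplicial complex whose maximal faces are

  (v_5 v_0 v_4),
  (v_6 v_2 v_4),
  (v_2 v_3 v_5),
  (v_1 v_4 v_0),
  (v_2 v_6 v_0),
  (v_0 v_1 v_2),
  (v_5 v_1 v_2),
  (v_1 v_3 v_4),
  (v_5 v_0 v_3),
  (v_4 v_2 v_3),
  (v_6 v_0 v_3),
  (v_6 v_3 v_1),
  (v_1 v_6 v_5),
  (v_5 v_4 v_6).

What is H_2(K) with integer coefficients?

H_2 = Z.

Order the vertices as v_0 < v_1 < v_2 < v_3 < v_4 < v_5 < v_6. Listing each simplex with vertices in this order, K has dimension 2 with simplices:

  0-simplices (7): [v_0], [v_1], [v_2], [v_3], [v_4], [v_5], [v_6]
  1-simplices (21): (21 of them)
  2-simplices (14): (14 of them)

giving chain groups C_0 ≅ Z^7, C_1 ≅ Z^21, C_2 ≅ Z^14.

The boundary map ∂_1: C_1 → C_0 sends each edge [p,q] (with p < q) to q − p. For instance
  ∂[v_5,v_6] = [v_6] − [v_5].
As a 7×21 matrix over Z this has rank 6, with invariant factors (1,1,1,1,1,1).

Boundary ∂_2: C_2 → C_1 sends each 2-simplex [p,q,r] to [q,r] − [p,r] + [p,q]. For instance
  ∂[v_1,v_3,v_6] = [v_3,v_6] − [v_1,v_6] + [v_1,v_3],
  ∂[v_2,v_3,v_5] = [v_3,v_5] − [v_2,v_5] + [v_2,v_3].
The resulting 21×14 matrix has rank 13, and its Smith normal form has invariant factors (1,1,1,1,1,1,1,1,1,1,1,1,1).

From H_k ≅ ker(∂_k) / im(∂_{k+1}) we obtain:

  H_2: rank ker ∂_2 − rank ∂_3 = (14 − 13) − 0 = 1, and there is no ∂_3, so H_2 ≅ Z.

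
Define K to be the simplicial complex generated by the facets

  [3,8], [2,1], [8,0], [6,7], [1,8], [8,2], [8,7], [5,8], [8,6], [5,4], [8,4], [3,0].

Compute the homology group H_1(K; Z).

K has 9 vertices, 12 edges.
rank ∂_1 = 8, rank ∂_2 = 0 ⇒ b_1 = 12 − 8 − 0 = 4. So H_1 ≅ Z^4.

H_1 = Z^4.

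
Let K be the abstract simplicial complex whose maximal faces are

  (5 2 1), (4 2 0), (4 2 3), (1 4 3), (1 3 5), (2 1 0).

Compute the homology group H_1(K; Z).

Fix the vertex order 0 < 1 < 2 < 3 < 4 < 5 and write every simplex with vertices in increasing order. Then dim K = 2 and the simplices of K are:

  0-simplices (6): [0], [1], [2], [3], [4], [5]
  1-simplices (12): [0,1], [0,2], [0,4], [1,2], [1,3], [1,4], [1,5], [2,3], [2,4], [2,5], [3,4], [3,5]
  2-simplices (6): [0,1,2], [0,2,4], [1,2,5], [1,3,4], [1,3,5], [2,3,4]

so the chain groups are C_0 ≅ Z^6, C_1 ≅ Z^12, C_2 ≅ Z^6.

Boundary ∂_1: C_1 → C_0 sends each edge [p,q] (with p < q) to q − p. For instance
  ∂[1,2] = [2] − [1].
The resulting 6×12 matrix has rank 5, and its Smith normal form has invariant factors (1,1,1,1,1).

∂_2: C_2 → C_1 sends each 2-simplex [p,q,r] to [q,r] − [p,r] + [p,q]. For instance
  ∂[1,3,4] = [3,4] − [1,4] + [1,3],
  ∂[1,2,5] = [2,5] − [1,5] + [1,2].
As a 12×6 matrix over Z this has rank 6, with invariant factors (1,1,1,1,1,1).

Computing H_k = (kernel of ∂_k) / (image of ∂_{k+1}):

  H_1: rank ker ∂_1 − rank ∂_2 = (12 − 5) − 6 = 1, and the invariant factors of ∂_2 are all 1, so H_1 = Z.

H_1 = Z.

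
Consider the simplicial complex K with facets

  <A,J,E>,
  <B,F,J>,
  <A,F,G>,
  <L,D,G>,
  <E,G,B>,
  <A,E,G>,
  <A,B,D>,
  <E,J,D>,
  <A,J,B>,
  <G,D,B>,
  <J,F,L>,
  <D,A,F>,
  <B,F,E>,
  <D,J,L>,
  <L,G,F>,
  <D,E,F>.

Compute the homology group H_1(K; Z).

H_1 ≅ Z^2.

Order the vertices as A < B < D < E < F < G < J < L. Listing each simplex with vertices in this order, K has dimension 2 with simplices:

  0-simplices (8): A, B, D, E, F, G, J, L
  1-simplices (24): AB, AD, AE, AF, AG, AJ, BD, BE, BF, BG, BJ, DE, DF, DG, DJ, DL, EF, EG, EJ, FG, FJ, FL, GL, JL
  2-simplices (16): ABD, ABJ, ADF, AEG, AEJ, AFG, BDG, BEF, BEG, BFJ, DEF, DEJ, DGL, DJL, FGL, FJL

giving chain groups C_0 ≅ Z^8, C_1 ≅ Z^24, C_2 ≅ Z^16.

The boundary map ∂_1: C_1 → C_0 is given by ∂[p,q] = [q] − [p]. For instance
  ∂BG = G − B.
The 8×24 boundary matrix has rank 7 and Smith normal form diag(1,1,1,1,1,1,1).

∂_2: C_2 → C_1 sends each 2-simplex [p,q,r] to [q,r] − [p,r] + [p,q]. For instance
  ∂AFG = FG − AG + AF,
  ∂BFJ = FJ − BJ + BF.
The 24×16 boundary matrix has rank 15 and Smith normal form diag(1,1,1,1,1,1,1,1,1,1,1,1,1,1,1).

From H_k ≅ ker(∂_k) / im(∂_{k+1}) we obtain:

  H_1: rank ker ∂_1 − rank ∂_2 = (24 − 7) − 15 = 2, and the invariant factors of ∂_2 are all 1, so H_1 = Z^2.

(K is a triangulation of the torus T^2.)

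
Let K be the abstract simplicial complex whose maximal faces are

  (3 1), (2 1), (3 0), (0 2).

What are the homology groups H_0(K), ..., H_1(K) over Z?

H_0 = Z,  H_1 = Z.

We work with the vertex ordering 0 < 1 < 2 < 3. The simplices of K, each written with vertices in increasing order, are:

  0-simplices (4): [0], [1], [2], [3]
  1-simplices (4): [0,2], [0,3], [1,2], [1,3]

Hence C_0 ≅ Z^4, C_1 ≅ Z^4.

The boundary map ∂_1: C_1 → C_0 is given by ∂[p,q] = [q] − [p].
This gives a 4×4 integer matrix of rank 3; reducing to Smith normal form yields diagonal entries (1,1,1).

Now H_k = ker ∂_k / im ∂_{k+1}, so:

  H_0: rank C_0 − rank ∂_1 = 4 − 3 = 1, and the invariant factors of ∂_1 are all 1, so H_0 = Z.
  H_1: rank ker ∂_1 − rank ∂_2 = (4 − 3) − 0 = 1, and there is no ∂_2, so H_1 = Z.

As a check, the Euler characteristic is 4 − 4 = 0, which agrees with 1 − 1 = 0.
(K is a triangulation of the circle S^1.)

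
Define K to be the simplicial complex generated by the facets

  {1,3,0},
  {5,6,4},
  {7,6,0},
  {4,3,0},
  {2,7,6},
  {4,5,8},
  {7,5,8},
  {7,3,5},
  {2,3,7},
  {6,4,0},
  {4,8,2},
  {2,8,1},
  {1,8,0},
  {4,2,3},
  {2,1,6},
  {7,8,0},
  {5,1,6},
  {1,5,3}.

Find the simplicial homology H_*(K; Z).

We work with the vertex ordering 0 < 1 < 2 < 3 < 4 < 5 < 6 < 7 < 8. The simplices of K, each written with vertices in increasing order, are:

  0-simplices (9): [0], [1], [2], [3], [4], [5], [6], [7], [8]
  1-simplices (27): (27 of them)
  2-simplices (18): [0,1,3], [0,1,8], [0,3,4], [0,4,6], [0,6,7], [0,7,8], [1,2,6], [1,2,8], [1,3,5], [1,5,6], [2,3,4], [2,3,7], [2,4,8], [2,6,7], [3,5,7], [4,5,6], [4,5,8], [5,7,8]

Hence C_0 ≅ Z^9, C_1 ≅ Z^27, C_2 ≅ Z^18.

Boundary ∂_1: C_1 → C_0 is given by ∂[p,q] = [q] − [p].
The resulting 9×27 matrix has rank 8, and its Smith normal form has invariant factors (1,1,1,1,1,1,1,1).

∂_2: C_2 → C_1 acts by ∂[p,q,r] = [q,r] − [p,r] + [p,q]. For instance
  ∂[5,7,8] = [7,8] − [5,8] + [5,7],
  ∂[0,6,7] = [6,7] − [0,7] + [0,6].
This gives a 27×18 integer matrix of rank 17; reducing to Smith normal form yields diagonal entries (1,1,1,1,1,1,1,1,1,1,1,1,1,1,1,1,1).

Reading off H_k = ker ∂_k / im ∂_{k+1}:

  H_0: rank C_0 − rank ∂_1 = 9 − 8 = 1, and the invariant factors of ∂_1 are all 1, so H_0 = Z.
  H_1: rank ker ∂_1 − rank ∂_2 = (27 − 8) − 17 = 2, and the invariant factors of ∂_2 are all 1, so H_1 = Z^2.
  H_2: rank ker ∂_2 − rank ∂_3 = (18 − 17) − 0 = 1, and there is no ∂_3, so H_2 = Z.

As a check, the Euler characteristic is 9 − 27 + 18 = 0, which agrees with 1 − 2 + 1 = 0.
(K is a triangulation of the torus T^2.)

H_0 = Z,  H_1 = Z^2,  H_2 = Z.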